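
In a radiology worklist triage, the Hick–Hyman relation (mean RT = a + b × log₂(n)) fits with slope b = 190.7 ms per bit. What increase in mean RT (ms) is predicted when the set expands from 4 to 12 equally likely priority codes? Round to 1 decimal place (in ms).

302.3 ms

ΔRT = (a + b log₂ n₂) − (a + b log₂ n₁) = b·(log₂ n₂ − log₂ n₁).
log₂(12) − log₂(4) = 3.5850 − 2 = 1.5850.
ΔRT = 190.7 × 1.5850 = 302.252 ms.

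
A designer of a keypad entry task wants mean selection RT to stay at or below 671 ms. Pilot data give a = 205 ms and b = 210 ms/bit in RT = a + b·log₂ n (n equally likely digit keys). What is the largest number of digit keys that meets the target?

4

Information budget: (671 − 205)/210 = 2.2190 bits, so n ≤ 2^2.2190 = 4.656 → at most 4.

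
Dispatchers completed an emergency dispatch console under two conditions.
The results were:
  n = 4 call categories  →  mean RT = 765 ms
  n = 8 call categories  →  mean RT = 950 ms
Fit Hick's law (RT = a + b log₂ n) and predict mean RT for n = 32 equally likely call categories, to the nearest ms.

Fit slope and intercept:
  b = (950 − 765) / (log₂ 8 − log₂ 4) = 185 / (3 − 2) = 185 ms/bit
  a = 765 − 185 × 2 = 395 ms
Then RT(32) = 395 + 185 × log₂ 32 = 395 + 185 × 5 ≈ 1320.000 ms.

1320 ms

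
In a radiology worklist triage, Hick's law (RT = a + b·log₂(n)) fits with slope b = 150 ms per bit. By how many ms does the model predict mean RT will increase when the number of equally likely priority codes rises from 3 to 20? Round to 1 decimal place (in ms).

410.5 ms

Only the slope matters, since a is common to both: ΔRT = b·log₂(n₂/n₁).
log₂(20) − log₂(3) = 4.3219 − 1.5850 = 2.7370.
ΔRT = 150 × 2.7370 = 410.545 ms.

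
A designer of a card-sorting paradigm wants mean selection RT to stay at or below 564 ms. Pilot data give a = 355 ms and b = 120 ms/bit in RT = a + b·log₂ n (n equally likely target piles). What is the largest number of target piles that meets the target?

120·log₂ n ≤ 564 − 355 = 209, giving log₂ n ≤ 1.7417 and n ≤ 3.344. The largest whole number is 3.

3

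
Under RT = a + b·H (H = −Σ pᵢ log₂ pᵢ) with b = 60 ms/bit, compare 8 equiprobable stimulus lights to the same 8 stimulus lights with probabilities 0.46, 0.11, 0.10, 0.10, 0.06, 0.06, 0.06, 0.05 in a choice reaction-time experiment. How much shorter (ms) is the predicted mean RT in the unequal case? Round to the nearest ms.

31 ms

Equiprobable entropy H₀ = log₂ 8 = 3.0000 bits.
Skewed entropy H = −Σ pᵢ log₂ pᵢ = 2.4767 bits.
ΔRT = b·(H₀ − H) = 60 × 0.5233 = 31.40 ms.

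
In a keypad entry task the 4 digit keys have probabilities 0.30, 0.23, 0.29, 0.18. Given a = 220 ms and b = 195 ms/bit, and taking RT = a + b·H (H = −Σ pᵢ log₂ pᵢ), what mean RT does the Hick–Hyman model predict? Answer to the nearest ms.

H = 0.30·log₂(1/0.30) + 0.23·log₂(1/0.23) + 0.29·log₂(1/0.29) + 0.18·log₂(1/0.18) = 1.9720 bits.
RT = 220 + 195 × 1.9720 = 604.53 ms.

605 ms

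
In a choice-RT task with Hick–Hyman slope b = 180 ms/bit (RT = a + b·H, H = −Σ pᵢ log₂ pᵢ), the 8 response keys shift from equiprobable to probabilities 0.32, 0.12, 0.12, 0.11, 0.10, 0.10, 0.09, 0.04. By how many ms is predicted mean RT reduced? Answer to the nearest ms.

Equiprobable entropy H₀ = log₂ 8 = 3.0000 bits.
Skewed entropy H = −Σ pᵢ log₂ pᵢ = 2.7732 bits.
ΔRT = b·(H₀ − H) = 180 × 0.2268 = 40.82 ms.

41 ms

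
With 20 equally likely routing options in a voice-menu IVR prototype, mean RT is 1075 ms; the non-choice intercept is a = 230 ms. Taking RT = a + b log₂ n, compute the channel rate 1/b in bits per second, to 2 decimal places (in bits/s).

b = (1075 − 230)/log₂ 20 = 845/4.3219 = 195.515 ms per bit = 0.19551 s/bit; the reciprocal is 5.115 bits/s.

5.11 bits/s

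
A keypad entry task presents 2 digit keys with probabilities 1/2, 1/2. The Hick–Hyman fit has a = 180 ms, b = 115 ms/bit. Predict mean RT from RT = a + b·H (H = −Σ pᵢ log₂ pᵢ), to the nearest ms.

Each term −pᵢ log₂ pᵢ: 0.5·1 + 0.5·1; summed, H = 1.000 bits.
Mean RT = a + bH = 180 + 115·1.000 = 295.00 ms.

295 ms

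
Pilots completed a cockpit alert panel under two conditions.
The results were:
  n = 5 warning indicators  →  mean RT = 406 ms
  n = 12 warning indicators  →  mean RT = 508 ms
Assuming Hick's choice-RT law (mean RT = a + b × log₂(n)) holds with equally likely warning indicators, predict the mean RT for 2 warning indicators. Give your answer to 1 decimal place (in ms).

299.2 ms

With log₂ n on the abscissa the relation is linear; from the two conditions:
  b = (508 − 406) / (log₂ 12 − log₂ 5) = 102 / (3.5850 − 2.3219) = 80.758 ms/bit
  a = 406 − 80.758 × 2.3219 = 218.486 ms
Then RT(2) = 218.486 + 80.758 × log₂ 2 = 218.486 + 80.758 × 1 ≈ 299.244 ms.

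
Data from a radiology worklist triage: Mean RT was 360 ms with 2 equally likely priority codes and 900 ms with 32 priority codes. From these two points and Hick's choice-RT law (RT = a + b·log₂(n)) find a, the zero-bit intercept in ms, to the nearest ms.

225 ms

The slope on a log₂ axis is (900 − 360) / (5 − 1) = 135 ms/bit.
Intercept: a = 360 − 135·log₂(2) = 225.000 ms.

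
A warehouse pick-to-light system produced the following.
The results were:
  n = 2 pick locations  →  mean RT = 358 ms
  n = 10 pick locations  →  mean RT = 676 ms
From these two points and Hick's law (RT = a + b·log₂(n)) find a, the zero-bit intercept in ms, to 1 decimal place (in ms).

221.0 ms

Slope: b = (676 − 358) / (log₂ 10 − log₂ 2) = 318/2.3219 = 136.955 ms/bit.
a = RT₁ − b·log₂ n₁ = 358 − 136.955 × 1 = 221.045 ms.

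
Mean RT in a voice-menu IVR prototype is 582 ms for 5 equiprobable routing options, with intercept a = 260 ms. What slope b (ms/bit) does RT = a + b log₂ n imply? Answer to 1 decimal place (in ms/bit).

138.7 ms/bit

log₂(5) = 2.3219 bits.
b = (RT − a)/log₂ n = (582 − 260) / 2.3219 = 138.678 ms/bit.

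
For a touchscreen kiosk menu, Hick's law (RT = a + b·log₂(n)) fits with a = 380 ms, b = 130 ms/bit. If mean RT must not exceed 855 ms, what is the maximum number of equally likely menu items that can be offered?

12

Information budget: (855 − 380)/130 = 3.6538 bits, so n ≤ 2^3.6538 = 12.587 → at most 12.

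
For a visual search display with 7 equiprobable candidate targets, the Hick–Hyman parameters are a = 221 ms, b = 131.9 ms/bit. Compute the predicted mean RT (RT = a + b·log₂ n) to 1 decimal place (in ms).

log₂(7) = 2.8074 bits, so RT = 221 + 131.9 × 2.8074 ≈ 591.290 ms.

591.3 ms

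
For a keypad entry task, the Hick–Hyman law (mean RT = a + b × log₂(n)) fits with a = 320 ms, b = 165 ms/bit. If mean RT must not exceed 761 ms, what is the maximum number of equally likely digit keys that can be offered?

Set 320 + 165·log₂ n ≤ 761 → log₂ n ≤ (761 − 320)/165 = 2.6727.
So n ≤ 2^2.6727 = 6.376; the largest integer n is 6.

6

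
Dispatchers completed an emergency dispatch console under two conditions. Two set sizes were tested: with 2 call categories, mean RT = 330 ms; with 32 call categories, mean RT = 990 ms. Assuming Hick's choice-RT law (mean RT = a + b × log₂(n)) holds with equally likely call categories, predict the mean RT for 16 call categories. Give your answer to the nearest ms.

RT is linear in log₂ n, so two points fix the line:
  b = (990 − 330) / (log₂ 32 − log₂ 2) = 660 / (5 − 1) = 165 ms/bit
  a = 330 − 165 × 1 = 165 ms
Then RT(16) = 165 + 165 × log₂ 16 = 165 + 165 × 4 ≈ 825.000 ms.

825 ms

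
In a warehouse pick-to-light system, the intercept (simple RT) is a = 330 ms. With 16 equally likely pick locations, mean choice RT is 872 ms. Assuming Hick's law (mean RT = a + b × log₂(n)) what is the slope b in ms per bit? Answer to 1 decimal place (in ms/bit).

135.5 ms/bit

16 alternatives carry log₂ 16 = 4 bits; the choice cost is 872 − 330 = 542 ms, so b = 542/4 = 135.500 ms/bit.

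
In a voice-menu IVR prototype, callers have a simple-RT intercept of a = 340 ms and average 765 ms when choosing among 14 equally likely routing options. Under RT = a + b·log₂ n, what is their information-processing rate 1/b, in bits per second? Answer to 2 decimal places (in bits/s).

8.96 bits/s

Choice component = 765 − 340 = 425 ms over log₂(14) = 3.8074 bits.
b = 425 / 3.8074 = 111.626 ms/bit, so 1/b = 8.958 bits/s.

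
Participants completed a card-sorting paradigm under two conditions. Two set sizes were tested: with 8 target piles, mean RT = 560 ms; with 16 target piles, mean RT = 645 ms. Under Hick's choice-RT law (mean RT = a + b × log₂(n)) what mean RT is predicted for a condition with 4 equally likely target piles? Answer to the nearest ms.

Fit slope and intercept:
  b = (645 − 560) / (log₂ 16 − log₂ 8) = 85 / (4 − 3) = 85 ms/bit
  a = 560 − 85 × 3 = 305 ms
Then RT(4) = 305 + 85 × log₂ 4 = 305 + 85 × 2 ≈ 475.000 ms.

475 ms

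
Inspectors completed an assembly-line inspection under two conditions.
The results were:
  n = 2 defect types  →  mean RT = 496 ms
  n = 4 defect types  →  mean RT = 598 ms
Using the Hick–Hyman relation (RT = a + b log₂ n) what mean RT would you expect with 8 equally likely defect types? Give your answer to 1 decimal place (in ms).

With log₂ n on the abscissa the relation is linear; from the two conditions:
  b = (598 − 496) / (log₂ 4 − log₂ 2) = 102 / (2 − 1) = 102.000 ms/bit
  a = 496 − 102.000 × 1 = 394.000 ms
Then RT(8) = 394.000 + 102.000 × log₂ 8 = 394.000 + 102.000 × 3 ≈ 700.000 ms.

700.0 ms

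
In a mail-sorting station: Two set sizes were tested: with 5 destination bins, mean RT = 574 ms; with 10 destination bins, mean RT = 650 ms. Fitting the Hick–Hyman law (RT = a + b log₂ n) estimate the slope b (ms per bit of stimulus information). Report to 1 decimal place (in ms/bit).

Slope: b = (650 − 574) / (log₂ 10 − log₂ 5) = 76/1.0000 = 76.000 ms/bit.

76.0 ms/bit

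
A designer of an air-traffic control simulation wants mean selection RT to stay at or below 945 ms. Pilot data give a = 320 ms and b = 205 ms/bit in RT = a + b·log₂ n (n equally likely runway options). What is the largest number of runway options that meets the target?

Set 320 + 205·log₂ n ≤ 945 → log₂ n ≤ (945 − 320)/205 = 3.0488.
So n ≤ 2^3.0488 = 8.275; the largest integer n is 8.

8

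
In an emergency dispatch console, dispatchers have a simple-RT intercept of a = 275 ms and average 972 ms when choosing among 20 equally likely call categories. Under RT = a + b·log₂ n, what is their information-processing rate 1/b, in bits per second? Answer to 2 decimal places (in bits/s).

b = (972 − 275)/log₂ 20 = 697/4.3219 = 161.271 ms per bit = 0.16127 s/bit; the reciprocal is 6.201 bits/s.

6.20 bits/s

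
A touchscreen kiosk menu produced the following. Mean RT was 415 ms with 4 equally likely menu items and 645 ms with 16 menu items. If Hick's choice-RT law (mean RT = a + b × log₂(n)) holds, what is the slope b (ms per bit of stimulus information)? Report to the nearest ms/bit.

The slope on a log₂ axis is (645 − 415) / (4 − 2) = 115 ms/bit.

115 ms/bit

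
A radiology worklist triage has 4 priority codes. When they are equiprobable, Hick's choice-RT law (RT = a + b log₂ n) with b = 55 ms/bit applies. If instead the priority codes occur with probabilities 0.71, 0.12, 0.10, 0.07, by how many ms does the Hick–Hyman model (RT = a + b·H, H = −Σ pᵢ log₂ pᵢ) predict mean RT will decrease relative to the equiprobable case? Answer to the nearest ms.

Equiprobable entropy H₀ = log₂ 4 = 2.0000 bits.
Skewed entropy H = −Σ pᵢ log₂ pᵢ = 1.3186 bits.
ΔRT = b·(H₀ − H) = 55 × 0.6814 = 37.48 ms.

37 ms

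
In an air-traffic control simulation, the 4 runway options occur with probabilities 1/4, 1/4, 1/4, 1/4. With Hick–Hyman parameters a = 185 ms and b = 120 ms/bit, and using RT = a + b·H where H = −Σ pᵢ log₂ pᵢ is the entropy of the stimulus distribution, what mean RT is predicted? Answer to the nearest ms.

425 ms

Each term −pᵢ log₂ pᵢ: 0.25·2 + 0.25·2 + 0.25·2 + 0.25·2; summed, H = 2.000 bits.
Mean RT = a + bH = 185 + 120·2.000 = 425.00 ms.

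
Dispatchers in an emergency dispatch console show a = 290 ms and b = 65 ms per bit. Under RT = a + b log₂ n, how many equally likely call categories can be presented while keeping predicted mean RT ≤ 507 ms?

10

65·log₂ n ≤ 507 − 290 = 217, giving log₂ n ≤ 3.3385 and n ≤ 10.115. The largest whole number is 10.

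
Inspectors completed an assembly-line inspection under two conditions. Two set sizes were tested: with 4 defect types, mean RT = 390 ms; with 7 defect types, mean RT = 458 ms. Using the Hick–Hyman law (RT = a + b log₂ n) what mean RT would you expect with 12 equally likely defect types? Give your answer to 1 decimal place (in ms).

RT is linear in log₂ n, so two points fix the line:
  b = (458 − 390) / (log₂ 7 − log₂ 4) = 68 / (2.8074 − 2) = 84.226 ms/bit
  a = 390 − 84.226 × 2 = 221.549 ms
Then RT(12) = 221.549 + 84.226 × log₂ 12 = 221.549 + 84.226 × 3.5850 ≈ 523.495 ms.

523.5 ms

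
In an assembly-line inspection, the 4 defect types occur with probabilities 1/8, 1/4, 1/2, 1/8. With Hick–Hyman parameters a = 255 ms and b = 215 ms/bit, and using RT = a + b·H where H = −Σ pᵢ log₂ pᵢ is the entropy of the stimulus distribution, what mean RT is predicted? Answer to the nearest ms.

631 ms

H = −Σ pᵢ log₂ pᵢ = 0.125·3 + 0.25·2 + 0.5·1 + 0.125·3 = 1.750 bits.
RT = 255 + 215 × 1.750 = 631.25 ms.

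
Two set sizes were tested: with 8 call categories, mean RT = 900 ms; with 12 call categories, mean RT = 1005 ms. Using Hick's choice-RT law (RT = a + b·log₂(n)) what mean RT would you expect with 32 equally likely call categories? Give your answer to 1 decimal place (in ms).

Fit slope and intercept:
  b = (1005 − 900) / (log₂ 12 − log₂ 8) = 105 / (3.5850 − 3) = 179.499 ms/bit
  a = 900 − 179.499 × 3 = 361.504 ms
Then RT(32) = 361.504 + 179.499 × log₂ 32 = 361.504 + 179.499 × 5 ≈ 1258.997 ms.

1259.0 ms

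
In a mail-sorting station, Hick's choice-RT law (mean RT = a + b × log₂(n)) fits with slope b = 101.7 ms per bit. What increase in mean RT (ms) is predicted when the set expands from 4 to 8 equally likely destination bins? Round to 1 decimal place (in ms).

101.7 ms

Only the slope matters, since a is common to both: ΔRT = b·log₂(n₂/n₁).
log₂(8) − log₂(4) = log₂(8/4) = log₂(2) = 1.
ΔRT = 101.7 × 1.0000 = 101.700 ms.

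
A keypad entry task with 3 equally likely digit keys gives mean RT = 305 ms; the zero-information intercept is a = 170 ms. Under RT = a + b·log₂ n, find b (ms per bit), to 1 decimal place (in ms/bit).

85.2 ms/bit

3 alternatives carry log₂ 3 = 1.5850 bits; the choice cost is 305 − 170 = 135 ms, so b = 135/1.5850 = 85.176 ms/bit.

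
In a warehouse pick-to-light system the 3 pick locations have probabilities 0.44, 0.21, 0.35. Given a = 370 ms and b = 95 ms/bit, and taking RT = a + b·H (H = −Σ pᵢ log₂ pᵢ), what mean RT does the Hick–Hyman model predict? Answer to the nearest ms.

515 ms

Entropy contributions −pᵢ log₂ pᵢ: 0.5211, 0.4728, 0.5301; sum H = 1.5241 bits.
RT = a + bH = 370 + 95·1.5241 = 514.79 ms.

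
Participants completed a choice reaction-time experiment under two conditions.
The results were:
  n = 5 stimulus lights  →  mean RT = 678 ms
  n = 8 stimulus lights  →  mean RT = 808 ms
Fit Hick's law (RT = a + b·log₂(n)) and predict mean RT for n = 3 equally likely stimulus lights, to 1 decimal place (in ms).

536.7 ms

RT is linear in log₂ n, so two points fix the line:
  b = (808 − 678) / (log₂ 8 − log₂ 5) = 130 / (3 − 2.3219) = 191.720 ms/bit
  a = 678 − 191.720 × 2.3219 = 232.840 ms
Then RT(3) = 232.840 + 191.720 × log₂ 3 = 232.840 + 191.720 × 1.5850 ≈ 536.709 ms.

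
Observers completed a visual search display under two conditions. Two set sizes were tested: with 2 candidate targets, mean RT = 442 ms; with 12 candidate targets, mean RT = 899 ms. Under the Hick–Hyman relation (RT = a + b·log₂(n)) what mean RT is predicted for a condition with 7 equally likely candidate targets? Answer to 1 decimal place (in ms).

761.5 ms

Solve the two-equation system in a and b:
  b = (899 − 442) / (log₂ 12 − log₂ 2) = 457 / (3.5850 − 1) = 176.792 ms/bit
  a = 442 − 176.792 × 1 = 265.208 ms
Then RT(7) = 265.208 + 176.792 × log₂ 7 = 265.208 + 176.792 × 2.8074 ≈ 761.525 ms.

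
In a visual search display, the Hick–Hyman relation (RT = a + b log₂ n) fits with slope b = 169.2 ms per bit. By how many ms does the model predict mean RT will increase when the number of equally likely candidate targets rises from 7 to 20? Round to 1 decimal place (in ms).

256.3 ms

ΔRT = (a + b log₂ n₂) − (a + b log₂ n₁) = b·(log₂ n₂ − log₂ n₁).
log₂(20) − log₂(7) = 4.3219 − 2.8074 = 1.5146.
ΔRT = 169.2 × 1.5146 = 256.266 ms.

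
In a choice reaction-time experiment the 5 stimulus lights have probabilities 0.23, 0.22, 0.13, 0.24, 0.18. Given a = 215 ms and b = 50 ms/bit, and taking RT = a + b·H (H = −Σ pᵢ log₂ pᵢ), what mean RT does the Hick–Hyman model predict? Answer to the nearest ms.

Entropy contributions −pᵢ log₂ pᵢ: 0.4877, 0.4806, 0.3826, 0.4941, 0.4453; sum H = 2.2903 bits.
RT = a + bH = 215 + 50·2.2903 = 329.52 ms.

330 ms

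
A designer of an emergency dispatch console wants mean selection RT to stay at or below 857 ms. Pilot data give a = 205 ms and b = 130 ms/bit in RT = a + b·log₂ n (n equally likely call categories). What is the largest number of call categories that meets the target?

32

Information budget: (857 − 205)/130 = 5.0154 bits, so n ≤ 2^5.0154 = 32.343 → at most 32.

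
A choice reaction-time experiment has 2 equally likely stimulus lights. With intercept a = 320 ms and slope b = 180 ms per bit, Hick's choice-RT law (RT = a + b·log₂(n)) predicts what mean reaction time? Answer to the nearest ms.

500 ms

log₂(2) = 1 bits, so RT = 320 + 180 × 1 ≈ 500.000 ms.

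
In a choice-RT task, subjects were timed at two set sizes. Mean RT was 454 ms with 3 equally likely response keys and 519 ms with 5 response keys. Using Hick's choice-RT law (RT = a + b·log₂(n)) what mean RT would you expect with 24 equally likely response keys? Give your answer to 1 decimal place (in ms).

With log₂ n on the abscissa the relation is linear; from the two conditions:
  b = (519 − 454) / (log₂ 5 − log₂ 3) = 65 / (2.3219 − 1.5850) = 88.200 ms/bit
  a = 454 − 88.200 × 1.5850 = 314.207 ms
Then RT(24) = 314.207 + 88.200 × log₂ 24 = 314.207 + 88.200 × 4.5850 ≈ 718.599 ms.

718.6 ms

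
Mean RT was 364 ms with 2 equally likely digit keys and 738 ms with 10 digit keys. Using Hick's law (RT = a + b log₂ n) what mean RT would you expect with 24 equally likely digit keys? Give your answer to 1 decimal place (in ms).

With log₂ n on the abscissa the relation is linear; from the two conditions:
  b = (738 − 364) / (log₂ 10 − log₂ 2) = 374 / (3.3219 − 1) = 161.073 ms/bit
  a = 364 − 161.073 × 1 = 202.927 ms
Then RT(24) = 202.927 + 161.073 × log₂ 24 = 202.927 + 161.073 × 4.5850 ≈ 941.441 ms.

941.4 ms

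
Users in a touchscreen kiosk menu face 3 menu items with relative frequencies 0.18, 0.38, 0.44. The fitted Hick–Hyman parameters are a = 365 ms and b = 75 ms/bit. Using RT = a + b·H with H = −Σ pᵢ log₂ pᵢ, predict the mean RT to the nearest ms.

477 ms

H = 0.18·log₂(1/0.18) + 0.38·log₂(1/0.38) + 0.44·log₂(1/0.44) = 1.4969 bits.
RT = 365 + 75 × 1.4969 = 477.27 ms.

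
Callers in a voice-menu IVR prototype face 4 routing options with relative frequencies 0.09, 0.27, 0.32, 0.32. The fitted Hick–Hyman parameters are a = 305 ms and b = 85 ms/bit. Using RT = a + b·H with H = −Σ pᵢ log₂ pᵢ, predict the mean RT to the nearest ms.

Entropy contributions −pᵢ log₂ pᵢ: 0.3127, 0.5100, 0.5260, 0.5260; sum H = 1.8747 bits.
RT = a + bH = 305 + 85·1.8747 = 464.35 ms.

464 ms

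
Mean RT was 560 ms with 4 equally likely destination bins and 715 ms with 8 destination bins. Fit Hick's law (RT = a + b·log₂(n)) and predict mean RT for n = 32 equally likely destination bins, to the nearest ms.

Solve the two-equation system in a and b:
  b = (715 − 560) / (log₂ 8 − log₂ 4) = 155 / (3 − 2) = 155 ms/bit
  a = 560 − 155 × 2 = 250 ms
Then RT(32) = 250 + 155 × log₂ 32 = 250 + 155 × 5 ≈ 1025.000 ms.

1025 ms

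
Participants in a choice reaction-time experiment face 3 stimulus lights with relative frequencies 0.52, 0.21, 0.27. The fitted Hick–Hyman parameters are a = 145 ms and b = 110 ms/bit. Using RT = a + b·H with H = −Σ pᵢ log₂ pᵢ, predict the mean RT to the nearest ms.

307 ms

H = 0.52·log₂(1/0.52) + 0.21·log₂(1/0.21) + 0.27·log₂(1/0.27) = 1.4734 bits.
RT = 145 + 110 × 1.4734 = 307.08 ms.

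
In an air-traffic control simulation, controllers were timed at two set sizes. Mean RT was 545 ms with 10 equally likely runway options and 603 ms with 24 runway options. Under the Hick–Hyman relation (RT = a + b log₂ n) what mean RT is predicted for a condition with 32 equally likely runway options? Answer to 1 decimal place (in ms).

622.1 ms

Fit slope and intercept:
  b = (603 − 545) / (log₂ 24 − log₂ 10) = 58 / (4.5850 − 3.3219) = 45.921 ms/bit
  a = 545 − 45.921 × 3.3219 = 392.453 ms
Then RT(32) = 392.453 + 45.921 × log₂ 32 = 392.453 + 45.921 × 5 ≈ 622.059 ms.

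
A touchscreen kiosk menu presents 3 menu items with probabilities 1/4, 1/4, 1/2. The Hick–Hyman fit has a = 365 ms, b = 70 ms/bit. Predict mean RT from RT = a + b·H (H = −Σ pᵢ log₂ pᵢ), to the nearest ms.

470 ms

H = −Σ pᵢ log₂ pᵢ = 0.25·2 + 0.25·2 + 0.5·1 = 1.500 bits.
RT = 365 + 70 × 1.500 = 470.00 ms.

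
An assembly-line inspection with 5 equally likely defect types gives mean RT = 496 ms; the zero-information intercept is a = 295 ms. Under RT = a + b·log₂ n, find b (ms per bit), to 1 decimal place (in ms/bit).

b = (496 − 295) / log₂(5) = 201 / 2.3219 = 86.566 ms/bit.

86.6 ms/bit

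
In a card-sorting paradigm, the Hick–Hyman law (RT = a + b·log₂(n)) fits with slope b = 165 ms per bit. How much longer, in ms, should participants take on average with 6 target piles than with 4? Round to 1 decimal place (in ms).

96.5 ms

ΔRT = (a + b log₂ n₂) − (a + b log₂ n₁) = b·(log₂ n₂ − log₂ n₁).
log₂(6) − log₂(4) = 2.5850 − 2 = 0.5850.
ΔRT = 165 × 0.5850 = 96.519 ms.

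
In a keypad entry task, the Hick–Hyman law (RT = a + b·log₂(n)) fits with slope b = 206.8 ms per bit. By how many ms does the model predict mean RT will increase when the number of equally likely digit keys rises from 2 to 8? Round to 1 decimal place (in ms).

413.6 ms

Only the slope matters, since a is common to both: ΔRT = b·log₂(n₂/n₁).
log₂(8) − log₂(2) = log₂(8/2) = log₂(4) = 2.
ΔRT = 206.8 × 2.0000 = 413.600 ms.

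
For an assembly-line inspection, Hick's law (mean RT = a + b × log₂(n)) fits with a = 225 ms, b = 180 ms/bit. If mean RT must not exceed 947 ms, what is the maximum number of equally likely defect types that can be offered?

Set 225 + 180·log₂ n ≤ 947 → log₂ n ≤ (947 − 225)/180 = 4.0111.
So n ≤ 2^4.0111 = 16.124; the largest integer n is 16.

16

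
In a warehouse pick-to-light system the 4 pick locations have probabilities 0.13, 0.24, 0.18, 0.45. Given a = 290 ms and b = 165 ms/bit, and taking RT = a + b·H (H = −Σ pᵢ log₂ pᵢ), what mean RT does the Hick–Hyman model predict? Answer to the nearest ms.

Entropy contributions −pᵢ log₂ pᵢ: 0.3826, 0.4941, 0.4453, 0.5184; sum H = 1.8405 bits.
RT = a + bH = 290 + 165·1.8405 = 593.68 ms.

594 ms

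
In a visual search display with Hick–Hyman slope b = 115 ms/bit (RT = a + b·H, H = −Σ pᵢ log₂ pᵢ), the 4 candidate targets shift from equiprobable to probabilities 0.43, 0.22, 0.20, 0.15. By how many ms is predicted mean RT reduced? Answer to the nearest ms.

14 ms

Equiprobable entropy H₀ = log₂ 4 = 2.0000 bits.
Skewed entropy H = −Σ pᵢ log₂ pᵢ = 1.8791 bits.
ΔRT = b·(H₀ − H) = 115 × 0.1209 = 13.91 ms.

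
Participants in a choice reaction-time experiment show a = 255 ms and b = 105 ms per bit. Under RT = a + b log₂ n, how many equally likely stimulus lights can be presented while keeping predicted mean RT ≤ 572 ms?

Information budget: (572 − 255)/105 = 3.0190 bits, so n ≤ 2^3.0190 = 8.106 → at most 8.

8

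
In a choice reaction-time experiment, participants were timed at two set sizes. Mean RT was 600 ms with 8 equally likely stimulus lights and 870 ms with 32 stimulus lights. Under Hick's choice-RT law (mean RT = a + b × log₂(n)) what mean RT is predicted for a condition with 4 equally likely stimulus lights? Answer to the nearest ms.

465 ms

RT is linear in log₂ n, so two points fix the line:
  b = (870 − 600) / (log₂ 32 − log₂ 8) = 270 / (5 − 3) = 135 ms/bit
  a = 600 − 135 × 3 = 195 ms
Then RT(4) = 195 + 135 × log₂ 4 = 195 + 135 × 2 ≈ 465.000 ms.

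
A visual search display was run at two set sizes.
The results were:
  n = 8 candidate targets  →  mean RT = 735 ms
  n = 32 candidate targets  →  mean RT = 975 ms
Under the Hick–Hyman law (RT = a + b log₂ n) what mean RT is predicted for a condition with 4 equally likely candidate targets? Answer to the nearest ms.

With log₂ n on the abscissa the relation is linear; from the two conditions:
  b = (975 − 735) / (log₂ 32 − log₂ 8) = 240 / (5 − 3) = 120 ms/bit
  a = 735 − 120 × 3 = 375 ms
Then RT(4) = 375 + 120 × log₂ 4 = 375 + 120 × 2 ≈ 615.000 ms.

615 ms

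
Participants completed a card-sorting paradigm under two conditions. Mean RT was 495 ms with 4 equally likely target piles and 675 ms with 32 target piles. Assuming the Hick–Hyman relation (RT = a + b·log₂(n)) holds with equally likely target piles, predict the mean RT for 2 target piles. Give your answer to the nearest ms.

435 ms

Fit slope and intercept:
  b = (675 − 495) / (log₂ 32 − log₂ 4) = 180 / (5 − 2) = 60 ms/bit
  a = 495 − 60 × 2 = 375 ms
Then RT(2) = 375 + 60 × log₂ 2 = 375 + 60 × 1 ≈ 435.000 ms.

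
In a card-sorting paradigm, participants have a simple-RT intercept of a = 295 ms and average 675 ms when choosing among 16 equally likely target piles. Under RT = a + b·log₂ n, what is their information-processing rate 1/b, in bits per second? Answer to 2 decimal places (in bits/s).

Choice component = 675 − 295 = 380 ms over log₂(16) = 4 bits.
b = 380 / 4 = 95.000 ms/bit, so 1/b = 10.526 bits/s.

10.53 bits/s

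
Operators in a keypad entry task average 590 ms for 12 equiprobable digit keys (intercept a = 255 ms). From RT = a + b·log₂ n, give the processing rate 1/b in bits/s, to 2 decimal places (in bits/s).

Choice component = 590 − 255 = 335 ms over log₂(12) = 3.5850 bits.
b = 335 / 3.5850 = 93.446 ms/bit, so 1/b = 10.701 bits/s.

10.70 bits/s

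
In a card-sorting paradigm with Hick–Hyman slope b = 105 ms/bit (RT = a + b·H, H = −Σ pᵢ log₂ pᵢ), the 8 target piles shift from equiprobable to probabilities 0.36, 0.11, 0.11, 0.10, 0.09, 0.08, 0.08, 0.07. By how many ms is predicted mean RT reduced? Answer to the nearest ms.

29 ms

Equiprobable entropy H₀ = log₂ 8 = 3.0000 bits.
Skewed entropy H = −Σ pᵢ log₂ pᵢ = 2.7276 bits.
ΔRT = b·(H₀ − H) = 105 × 0.2724 = 28.60 ms.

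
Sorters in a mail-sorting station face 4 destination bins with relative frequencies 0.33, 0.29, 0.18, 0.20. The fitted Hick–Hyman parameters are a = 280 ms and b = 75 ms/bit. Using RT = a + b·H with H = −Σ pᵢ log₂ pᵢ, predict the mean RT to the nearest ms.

Entropy contributions −pᵢ log₂ pᵢ: 0.5278, 0.5179, 0.4453, 0.4644; sum H = 1.9554 bits.
RT = a + bH = 280 + 75·1.9554 = 426.66 ms.

427 ms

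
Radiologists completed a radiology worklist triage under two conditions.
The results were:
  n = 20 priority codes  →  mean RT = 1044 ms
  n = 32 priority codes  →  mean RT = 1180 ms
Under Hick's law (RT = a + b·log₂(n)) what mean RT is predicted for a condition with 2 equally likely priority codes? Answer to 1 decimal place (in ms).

Fit slope and intercept:
  b = (1180 − 1044) / (log₂ 32 − log₂ 20) = 136 / (5 − 4.3219) = 200.569 ms/bit
  a = 1044 − 200.569 × 4.3219 = 177.157 ms
Then RT(2) = 177.157 + 200.569 × log₂ 2 = 177.157 + 200.569 × 1 ≈ 377.725 ms.

377.7 ms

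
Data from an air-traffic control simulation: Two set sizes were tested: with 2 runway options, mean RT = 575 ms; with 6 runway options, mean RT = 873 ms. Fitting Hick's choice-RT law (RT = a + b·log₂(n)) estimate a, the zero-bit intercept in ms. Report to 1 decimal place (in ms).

Slope: b = (873 − 575) / (log₂ 6 − log₂ 2) = 298/1.5850 = 188.017 ms/bit.
Intercept: a = 575 − 188.017·log₂(2) = 386.983 ms.

387.0 ms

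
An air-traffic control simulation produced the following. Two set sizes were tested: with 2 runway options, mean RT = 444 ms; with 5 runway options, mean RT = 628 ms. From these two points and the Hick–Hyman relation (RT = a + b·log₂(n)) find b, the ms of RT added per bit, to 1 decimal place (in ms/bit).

139.2 ms/bit

Slope: b = (628 − 444) / (log₂ 5 − log₂ 2) = 184/1.3219 = 139.191 ms/bit.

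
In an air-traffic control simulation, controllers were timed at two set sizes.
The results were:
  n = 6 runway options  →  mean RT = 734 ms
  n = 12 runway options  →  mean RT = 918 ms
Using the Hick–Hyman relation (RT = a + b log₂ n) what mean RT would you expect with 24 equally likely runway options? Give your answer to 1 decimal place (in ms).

With log₂ n on the abscissa the relation is linear; from the two conditions:
  b = (918 − 734) / (log₂ 12 − log₂ 6) = 184 / (3.5850 − 2.5850) = 184.000 ms/bit
  a = 734 − 184.000 × 2.5850 = 258.367 ms
Then RT(24) = 258.367 + 184.000 × log₂ 24 = 258.367 + 184.000 × 4.5850 ≈ 1102.000 ms.

1102.0 ms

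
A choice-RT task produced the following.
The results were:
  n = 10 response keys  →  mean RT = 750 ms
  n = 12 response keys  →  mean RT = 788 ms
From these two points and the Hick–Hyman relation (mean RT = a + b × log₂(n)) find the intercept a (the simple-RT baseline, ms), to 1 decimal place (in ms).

270.1 ms

Slope: b = (788 − 750) / (log₂ 12 − log₂ 10) = 38/0.2630 = 144.468 ms/bit.
Intercept: a = 750 − 144.468·log₂(10) = 270.088 ms.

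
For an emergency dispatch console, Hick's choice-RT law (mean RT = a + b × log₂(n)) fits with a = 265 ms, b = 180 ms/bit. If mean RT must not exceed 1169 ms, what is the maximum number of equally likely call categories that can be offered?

32

180·log₂ n ≤ 1169 − 265 = 904, giving log₂ n ≤ 5.0222 and n ≤ 32.497. The largest whole number is 32.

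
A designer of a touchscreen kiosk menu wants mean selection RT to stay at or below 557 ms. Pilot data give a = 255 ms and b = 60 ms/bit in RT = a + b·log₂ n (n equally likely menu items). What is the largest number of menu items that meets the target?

32

Information budget: (557 − 255)/60 = 5.0333 bits, so n ≤ 2^5.0333 = 32.748 → at most 32.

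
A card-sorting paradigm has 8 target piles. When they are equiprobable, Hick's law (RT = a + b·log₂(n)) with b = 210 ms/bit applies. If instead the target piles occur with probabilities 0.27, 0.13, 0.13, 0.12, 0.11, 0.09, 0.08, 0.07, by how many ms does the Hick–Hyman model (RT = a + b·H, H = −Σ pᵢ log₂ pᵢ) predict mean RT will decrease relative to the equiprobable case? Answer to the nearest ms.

28 ms

Equiprobable entropy H₀ = log₂ 8 = 3.0000 bits.
Skewed entropy H = −Σ pᵢ log₂ pᵢ = 2.8654 bits.
ΔRT = b·(H₀ − H) = 210 × 0.1346 = 28.27 ms.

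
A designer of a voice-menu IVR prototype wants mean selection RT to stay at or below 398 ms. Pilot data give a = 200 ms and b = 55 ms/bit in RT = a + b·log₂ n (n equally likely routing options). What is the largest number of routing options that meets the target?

12

Information budget: (398 − 200)/55 = 3.6000 bits, so n ≤ 2^3.6000 = 12.126 → at most 12.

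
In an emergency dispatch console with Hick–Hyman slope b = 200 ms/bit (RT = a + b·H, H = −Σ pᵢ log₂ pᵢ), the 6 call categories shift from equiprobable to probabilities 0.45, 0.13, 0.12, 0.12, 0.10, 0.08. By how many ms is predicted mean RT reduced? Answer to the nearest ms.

65 ms

The RT saving is b·ΔH. Equiprobable H₀ = log₂(6) = 2.5850 bits; with the given probabilities H = 2.2589 bits.
b·(H₀ − H) = 200 × (2.5850 − 2.2589) = 65.22 ms.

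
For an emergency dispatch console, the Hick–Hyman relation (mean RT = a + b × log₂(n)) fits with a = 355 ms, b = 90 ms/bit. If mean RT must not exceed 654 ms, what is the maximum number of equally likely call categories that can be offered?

Set 355 + 90·log₂ n ≤ 654 → log₂ n ≤ (654 − 355)/90 = 3.3222.
So n ≤ 2^3.3222 = 10.002; the largest integer n is 10.

10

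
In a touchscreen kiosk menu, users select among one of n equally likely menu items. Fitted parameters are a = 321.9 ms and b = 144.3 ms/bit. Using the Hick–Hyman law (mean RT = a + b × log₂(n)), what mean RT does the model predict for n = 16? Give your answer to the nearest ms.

899 ms

log₂(16) = 4 bits, so RT = 321.9 + 144.3 × 4 ≈ 899.100 ms.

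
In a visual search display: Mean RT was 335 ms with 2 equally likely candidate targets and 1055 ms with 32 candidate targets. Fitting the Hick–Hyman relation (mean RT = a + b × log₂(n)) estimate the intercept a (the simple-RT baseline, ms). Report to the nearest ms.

155 ms

b = (RT₂ − RT₁)/(log₂ n₂ − log₂ n₁) = (1055 − 335)/(5 − 1) = 180 ms/bit.
a = RT₁ − b·log₂ n₁ = 335 − 180 × 1 = 155.000 ms.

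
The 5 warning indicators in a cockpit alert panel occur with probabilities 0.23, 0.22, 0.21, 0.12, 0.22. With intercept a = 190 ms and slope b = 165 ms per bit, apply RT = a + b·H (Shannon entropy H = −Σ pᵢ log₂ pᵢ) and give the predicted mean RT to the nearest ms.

H = 0.23·log₂(1/0.23) + 0.22·log₂(1/0.22) + 0.21·log₂(1/0.21) + 0.12·log₂(1/0.12) + 0.22·log₂(1/0.22) = 2.2887 bits.
RT = 190 + 165 × 2.2887 = 567.64 ms.

568 ms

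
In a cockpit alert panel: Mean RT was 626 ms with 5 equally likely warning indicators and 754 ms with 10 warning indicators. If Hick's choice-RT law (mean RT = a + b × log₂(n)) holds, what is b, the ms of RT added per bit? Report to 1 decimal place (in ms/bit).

Slope: b = (754 − 626) / (log₂ 10 − log₂ 5) = 128/1.0000 = 128.000 ms/bit.

128.0 ms/bit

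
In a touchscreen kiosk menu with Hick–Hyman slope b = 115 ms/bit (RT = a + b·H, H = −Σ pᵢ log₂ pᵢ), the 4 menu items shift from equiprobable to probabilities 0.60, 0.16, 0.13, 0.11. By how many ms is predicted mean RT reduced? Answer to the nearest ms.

46 ms

Equiprobable entropy H₀ = log₂ 4 = 2.0000 bits.
Skewed entropy H = −Σ pᵢ log₂ pᵢ = 1.5981 bits.
ΔRT = b·(H₀ − H) = 115 × 0.4019 = 46.22 ms.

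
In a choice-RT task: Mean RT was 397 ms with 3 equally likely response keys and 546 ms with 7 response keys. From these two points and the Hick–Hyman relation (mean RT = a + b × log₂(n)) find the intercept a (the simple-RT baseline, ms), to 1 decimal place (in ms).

203.8 ms

Slope: b = (546 − 397) / (log₂ 7 − log₂ 3) = 149/1.2224 = 121.892 ms/bit.
Intercept: a = 397 − 121.892·log₂(3) = 203.806 ms.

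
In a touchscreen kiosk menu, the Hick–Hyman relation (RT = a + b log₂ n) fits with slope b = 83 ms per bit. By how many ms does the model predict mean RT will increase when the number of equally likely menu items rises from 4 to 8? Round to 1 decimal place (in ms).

The intercept a cancels: ΔRT = b·(log₂ n₂ − log₂ n₁) = b·log₂(n₂/n₁).
log₂(8) − log₂(4) = log₂(8/4) = log₂(2) = 1.
ΔRT = 83 × 1.0000 = 83.000 ms.

83.0 ms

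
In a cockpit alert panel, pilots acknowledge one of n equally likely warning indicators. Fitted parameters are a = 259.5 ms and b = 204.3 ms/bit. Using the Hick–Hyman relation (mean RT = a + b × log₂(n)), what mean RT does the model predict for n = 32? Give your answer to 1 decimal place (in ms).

log₂(32) = 5 bits, so RT = 259.5 + 204.3 × 5 ≈ 1281.000 ms.

1281.0 ms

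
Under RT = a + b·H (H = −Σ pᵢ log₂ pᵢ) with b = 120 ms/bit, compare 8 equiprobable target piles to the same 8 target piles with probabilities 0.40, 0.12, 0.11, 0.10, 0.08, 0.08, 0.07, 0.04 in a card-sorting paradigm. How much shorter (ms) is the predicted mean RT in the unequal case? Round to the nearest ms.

Equiprobable entropy H₀ = log₂ 8 = 3.0000 bits.
Skewed entropy H = −Σ pᵢ log₂ pᵢ = 2.6156 bits.
ΔRT = b·(H₀ − H) = 120 × 0.3844 = 46.12 ms.

46 ms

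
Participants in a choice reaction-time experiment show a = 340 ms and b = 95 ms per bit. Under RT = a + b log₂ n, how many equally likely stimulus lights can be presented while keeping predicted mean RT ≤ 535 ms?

4

Information budget: (535 − 340)/95 = 2.0526 bits, so n ≤ 2^2.0526 = 4.149 → at most 4.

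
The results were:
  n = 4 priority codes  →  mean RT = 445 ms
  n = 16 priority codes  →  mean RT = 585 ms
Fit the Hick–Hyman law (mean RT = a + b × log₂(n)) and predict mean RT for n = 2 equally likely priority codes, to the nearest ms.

RT is linear in log₂ n, so two points fix the line:
  b = (585 − 445) / (log₂ 16 − log₂ 4) = 140 / (4 − 2) = 70 ms/bit
  a = 445 − 70 × 2 = 305 ms
Then RT(2) = 305 + 70 × log₂ 2 = 305 + 70 × 1 ≈ 375.000 ms.

375 ms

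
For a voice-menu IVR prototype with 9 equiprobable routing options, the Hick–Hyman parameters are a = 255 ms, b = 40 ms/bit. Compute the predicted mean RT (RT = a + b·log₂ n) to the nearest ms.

382 ms

log₂(9) = 3.1699 bits, so RT = 255 + 40 × 3.1699 ≈ 381.797 ms.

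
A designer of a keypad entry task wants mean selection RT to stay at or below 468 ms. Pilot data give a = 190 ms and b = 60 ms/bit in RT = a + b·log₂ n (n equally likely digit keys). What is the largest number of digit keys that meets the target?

24

Information budget: (468 − 190)/60 = 4.6333 bits, so n ≤ 2^4.6333 = 24.818 → at most 24.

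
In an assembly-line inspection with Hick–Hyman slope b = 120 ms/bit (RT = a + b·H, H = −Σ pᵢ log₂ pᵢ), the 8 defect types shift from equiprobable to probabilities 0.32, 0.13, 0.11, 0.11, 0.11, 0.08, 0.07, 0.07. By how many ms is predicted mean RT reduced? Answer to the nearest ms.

25 ms

The RT saving is b·ΔH. Equiprobable H₀ = log₂(8) = 3.0000 bits; with the given probabilities H = 2.7882 bits.
b·(H₀ − H) = 120 × (3.0000 − 2.7882) = 25.42 ms.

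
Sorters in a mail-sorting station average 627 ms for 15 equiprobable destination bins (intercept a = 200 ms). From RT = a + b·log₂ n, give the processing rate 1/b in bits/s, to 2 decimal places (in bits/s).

9.15 bits/s

b = (627 − 200)/log₂ 15 = 427/3.9069 = 109.294 ms per bit = 0.10929 s/bit; the reciprocal is 9.150 bits/s.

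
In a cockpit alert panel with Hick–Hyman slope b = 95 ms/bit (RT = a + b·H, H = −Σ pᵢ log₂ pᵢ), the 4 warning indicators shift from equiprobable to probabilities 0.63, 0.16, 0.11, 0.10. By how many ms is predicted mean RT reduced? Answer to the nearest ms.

45 ms

The RT saving is b·ΔH. Equiprobable H₀ = log₂(4) = 2.0000 bits; with the given probabilities H = 1.5254 bits.
b·(H₀ − H) = 95 × (2.0000 − 1.5254) = 45.08 ms.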